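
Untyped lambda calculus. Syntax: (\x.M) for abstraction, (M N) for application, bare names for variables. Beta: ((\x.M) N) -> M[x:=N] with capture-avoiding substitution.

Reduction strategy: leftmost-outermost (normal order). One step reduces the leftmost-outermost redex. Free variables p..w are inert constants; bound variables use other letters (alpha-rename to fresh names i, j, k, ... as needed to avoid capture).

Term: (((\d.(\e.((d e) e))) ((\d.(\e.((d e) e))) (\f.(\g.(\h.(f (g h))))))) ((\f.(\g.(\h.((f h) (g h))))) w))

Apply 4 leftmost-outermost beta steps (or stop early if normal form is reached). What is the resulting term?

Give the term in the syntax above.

Answer: ((((\f.(\g.(\h.(f (g h))))) ((\f.(\g.(\h.((f h) (g h))))) w)) ((\f.(\g.(\h.((f h) (g h))))) w)) ((\f.(\g.(\h.((f h) (g h))))) w))

Derivation:
Step 0: (((\d.(\e.((d e) e))) ((\d.(\e.((d e) e))) (\f.(\g.(\h.(f (g h))))))) ((\f.(\g.(\h.((f h) (g h))))) w))
Step 1: ((\e.((((\d.(\e.((d e) e))) (\f.(\g.(\h.(f (g h)))))) e) e)) ((\f.(\g.(\h.((f h) (g h))))) w))
Step 2: ((((\d.(\e.((d e) e))) (\f.(\g.(\h.(f (g h)))))) ((\f.(\g.(\h.((f h) (g h))))) w)) ((\f.(\g.(\h.((f h) (g h))))) w))
Step 3: (((\e.(((\f.(\g.(\h.(f (g h))))) e) e)) ((\f.(\g.(\h.((f h) (g h))))) w)) ((\f.(\g.(\h.((f h) (g h))))) w))
Step 4: ((((\f.(\g.(\h.(f (g h))))) ((\f.(\g.(\h.((f h) (g h))))) w)) ((\f.(\g.(\h.((f h) (g h))))) w)) ((\f.(\g.(\h.((f h) (g h))))) w))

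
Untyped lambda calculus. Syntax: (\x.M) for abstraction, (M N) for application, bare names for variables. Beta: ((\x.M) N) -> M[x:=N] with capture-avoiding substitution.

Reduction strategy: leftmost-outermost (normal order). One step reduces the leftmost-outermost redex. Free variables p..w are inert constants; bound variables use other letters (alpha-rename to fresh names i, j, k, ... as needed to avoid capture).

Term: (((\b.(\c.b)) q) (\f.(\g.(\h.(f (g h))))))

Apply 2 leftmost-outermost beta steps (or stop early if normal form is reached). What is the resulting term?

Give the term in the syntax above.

Answer: q

Derivation:
Step 0: (((\b.(\c.b)) q) (\f.(\g.(\h.(f (g h))))))
Step 1: ((\c.q) (\f.(\g.(\h.(f (g h))))))
Step 2: q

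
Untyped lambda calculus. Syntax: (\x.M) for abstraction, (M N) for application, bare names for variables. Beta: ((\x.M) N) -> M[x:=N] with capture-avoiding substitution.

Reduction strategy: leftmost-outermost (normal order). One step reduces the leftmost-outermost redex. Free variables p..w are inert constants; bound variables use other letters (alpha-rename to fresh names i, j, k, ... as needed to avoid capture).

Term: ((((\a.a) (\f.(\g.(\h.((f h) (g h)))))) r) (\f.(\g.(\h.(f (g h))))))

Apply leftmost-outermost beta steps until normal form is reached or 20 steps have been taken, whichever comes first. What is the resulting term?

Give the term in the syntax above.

Step 0: ((((\a.a) (\f.(\g.(\h.((f h) (g h)))))) r) (\f.(\g.(\h.(f (g h))))))
Step 1: (((\f.(\g.(\h.((f h) (g h))))) r) (\f.(\g.(\h.(f (g h))))))
Step 2: ((\g.(\h.((r h) (g h)))) (\f.(\g.(\h.(f (g h))))))
Step 3: (\h.((r h) ((\f.(\g.(\h.(f (g h))))) h)))
Step 4: (\h.((r h) (\g.(\i.(h (g i))))))

Answer: (\h.((r h) (\g.(\i.(h (g i))))))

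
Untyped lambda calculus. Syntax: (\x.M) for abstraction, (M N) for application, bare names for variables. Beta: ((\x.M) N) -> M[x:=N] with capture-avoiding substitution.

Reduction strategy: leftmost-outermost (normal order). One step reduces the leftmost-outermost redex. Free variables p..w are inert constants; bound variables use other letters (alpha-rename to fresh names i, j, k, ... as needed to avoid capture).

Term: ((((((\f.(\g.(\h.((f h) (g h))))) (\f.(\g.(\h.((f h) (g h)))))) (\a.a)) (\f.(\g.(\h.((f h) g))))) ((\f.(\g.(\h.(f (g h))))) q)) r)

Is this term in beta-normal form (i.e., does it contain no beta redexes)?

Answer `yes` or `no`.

Term: ((((((\f.(\g.(\h.((f h) (g h))))) (\f.(\g.(\h.((f h) (g h)))))) (\a.a)) (\f.(\g.(\h.((f h) g))))) ((\f.(\g.(\h.(f (g h))))) q)) r)
Found 2 beta redex(es).

Answer: no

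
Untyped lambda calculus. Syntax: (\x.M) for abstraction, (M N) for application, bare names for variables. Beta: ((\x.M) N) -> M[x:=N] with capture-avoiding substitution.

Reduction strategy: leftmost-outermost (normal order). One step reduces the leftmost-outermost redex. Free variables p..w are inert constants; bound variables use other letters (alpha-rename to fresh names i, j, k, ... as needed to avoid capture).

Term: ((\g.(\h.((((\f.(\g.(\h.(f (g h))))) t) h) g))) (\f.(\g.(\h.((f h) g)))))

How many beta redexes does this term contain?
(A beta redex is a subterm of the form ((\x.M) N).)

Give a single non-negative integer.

Answer: 2

Derivation:
Term: ((\g.(\h.((((\f.(\g.(\h.(f (g h))))) t) h) g))) (\f.(\g.(\h.((f h) g)))))
  Redex: ((\g.(\h.((((\f.(\g.(\h.(f (g h))))) t) h) g))) (\f.(\g.(\h.((f h) g)))))
  Redex: ((\f.(\g.(\h.(f (g h))))) t)
Total redexes: 2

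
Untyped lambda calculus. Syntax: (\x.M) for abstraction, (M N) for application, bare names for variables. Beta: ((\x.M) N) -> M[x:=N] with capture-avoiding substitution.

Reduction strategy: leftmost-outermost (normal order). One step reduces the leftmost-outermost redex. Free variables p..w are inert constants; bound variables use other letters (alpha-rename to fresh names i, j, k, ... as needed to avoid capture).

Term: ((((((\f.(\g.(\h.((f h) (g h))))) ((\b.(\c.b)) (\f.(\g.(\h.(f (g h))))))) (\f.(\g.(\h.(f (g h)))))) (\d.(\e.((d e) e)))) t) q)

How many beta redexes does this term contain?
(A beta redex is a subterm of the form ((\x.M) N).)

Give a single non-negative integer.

Answer: 2

Derivation:
Term: ((((((\f.(\g.(\h.((f h) (g h))))) ((\b.(\c.b)) (\f.(\g.(\h.(f (g h))))))) (\f.(\g.(\h.(f (g h)))))) (\d.(\e.((d e) e)))) t) q)
  Redex: ((\f.(\g.(\h.((f h) (g h))))) ((\b.(\c.b)) (\f.(\g.(\h.(f (g h)))))))
  Redex: ((\b.(\c.b)) (\f.(\g.(\h.(f (g h))))))
Total redexes: 2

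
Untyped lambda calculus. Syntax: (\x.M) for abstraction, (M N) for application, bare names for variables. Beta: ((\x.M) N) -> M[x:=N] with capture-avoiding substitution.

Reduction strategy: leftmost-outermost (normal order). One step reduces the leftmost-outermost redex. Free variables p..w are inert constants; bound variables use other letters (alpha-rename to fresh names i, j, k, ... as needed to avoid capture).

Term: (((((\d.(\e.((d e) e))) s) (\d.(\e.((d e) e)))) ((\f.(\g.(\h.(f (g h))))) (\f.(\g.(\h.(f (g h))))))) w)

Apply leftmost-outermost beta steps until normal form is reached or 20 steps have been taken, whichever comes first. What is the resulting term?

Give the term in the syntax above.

Answer: ((((s (\d.(\e.((d e) e)))) (\d.(\e.((d e) e)))) (\g.(\h.(\i.(\j.((g h) (i j))))))) w)

Derivation:
Step 0: (((((\d.(\e.((d e) e))) s) (\d.(\e.((d e) e)))) ((\f.(\g.(\h.(f (g h))))) (\f.(\g.(\h.(f (g h))))))) w)
Step 1: ((((\e.((s e) e)) (\d.(\e.((d e) e)))) ((\f.(\g.(\h.(f (g h))))) (\f.(\g.(\h.(f (g h))))))) w)
Step 2: ((((s (\d.(\e.((d e) e)))) (\d.(\e.((d e) e)))) ((\f.(\g.(\h.(f (g h))))) (\f.(\g.(\h.(f (g h))))))) w)
Step 3: ((((s (\d.(\e.((d e) e)))) (\d.(\e.((d e) e)))) (\g.(\h.((\f.(\g.(\h.(f (g h))))) (g h))))) w)
Step 4: ((((s (\d.(\e.((d e) e)))) (\d.(\e.((d e) e)))) (\g.(\h.(\i.(\j.((g h) (i j))))))) w)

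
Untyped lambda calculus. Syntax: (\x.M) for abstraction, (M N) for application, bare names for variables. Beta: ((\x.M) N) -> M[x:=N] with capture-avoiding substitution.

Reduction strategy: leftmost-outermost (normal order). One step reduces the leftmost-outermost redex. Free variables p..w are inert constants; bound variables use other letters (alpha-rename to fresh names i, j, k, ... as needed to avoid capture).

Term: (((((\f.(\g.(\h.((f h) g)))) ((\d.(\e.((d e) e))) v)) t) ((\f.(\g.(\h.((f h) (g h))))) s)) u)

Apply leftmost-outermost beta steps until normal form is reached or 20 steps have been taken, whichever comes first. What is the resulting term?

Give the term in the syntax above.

Answer: ((((v (\g.(\h.((s h) (g h))))) (\g.(\h.((s h) (g h))))) t) u)

Derivation:
Step 0: (((((\f.(\g.(\h.((f h) g)))) ((\d.(\e.((d e) e))) v)) t) ((\f.(\g.(\h.((f h) (g h))))) s)) u)
Step 1: ((((\g.(\h.((((\d.(\e.((d e) e))) v) h) g))) t) ((\f.(\g.(\h.((f h) (g h))))) s)) u)
Step 2: (((\h.((((\d.(\e.((d e) e))) v) h) t)) ((\f.(\g.(\h.((f h) (g h))))) s)) u)
Step 3: (((((\d.(\e.((d e) e))) v) ((\f.(\g.(\h.((f h) (g h))))) s)) t) u)
Step 4: ((((\e.((v e) e)) ((\f.(\g.(\h.((f h) (g h))))) s)) t) u)
Step 5: ((((v ((\f.(\g.(\h.((f h) (g h))))) s)) ((\f.(\g.(\h.((f h) (g h))))) s)) t) u)
Step 6: ((((v (\g.(\h.((s h) (g h))))) ((\f.(\g.(\h.((f h) (g h))))) s)) t) u)
Step 7: ((((v (\g.(\h.((s h) (g h))))) (\g.(\h.((s h) (g h))))) t) u)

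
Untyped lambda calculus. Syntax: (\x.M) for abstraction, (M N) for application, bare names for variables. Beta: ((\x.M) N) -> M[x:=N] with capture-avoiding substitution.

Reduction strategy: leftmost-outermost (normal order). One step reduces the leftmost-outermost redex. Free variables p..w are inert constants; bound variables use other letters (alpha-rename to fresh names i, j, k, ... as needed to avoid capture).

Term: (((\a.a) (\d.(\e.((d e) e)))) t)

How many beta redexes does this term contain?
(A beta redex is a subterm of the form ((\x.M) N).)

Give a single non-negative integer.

Answer: 1

Derivation:
Term: (((\a.a) (\d.(\e.((d e) e)))) t)
  Redex: ((\a.a) (\d.(\e.((d e) e))))
Total redexes: 1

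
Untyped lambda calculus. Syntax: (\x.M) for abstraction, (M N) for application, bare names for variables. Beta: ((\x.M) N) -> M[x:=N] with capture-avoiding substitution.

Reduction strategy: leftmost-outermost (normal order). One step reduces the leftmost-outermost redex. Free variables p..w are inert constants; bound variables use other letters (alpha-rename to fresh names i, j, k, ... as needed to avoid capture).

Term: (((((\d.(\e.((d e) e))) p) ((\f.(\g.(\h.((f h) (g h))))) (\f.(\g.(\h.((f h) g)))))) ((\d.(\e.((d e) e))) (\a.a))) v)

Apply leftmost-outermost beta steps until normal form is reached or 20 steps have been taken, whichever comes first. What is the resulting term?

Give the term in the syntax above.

Answer: ((((p (\g.(\h.(\i.((h i) (g h)))))) (\g.(\h.(\i.((h i) (g h)))))) (\e.(e e))) v)

Derivation:
Step 0: (((((\d.(\e.((d e) e))) p) ((\f.(\g.(\h.((f h) (g h))))) (\f.(\g.(\h.((f h) g)))))) ((\d.(\e.((d e) e))) (\a.a))) v)
Step 1: ((((\e.((p e) e)) ((\f.(\g.(\h.((f h) (g h))))) (\f.(\g.(\h.((f h) g)))))) ((\d.(\e.((d e) e))) (\a.a))) v)
Step 2: ((((p ((\f.(\g.(\h.((f h) (g h))))) (\f.(\g.(\h.((f h) g)))))) ((\f.(\g.(\h.((f h) (g h))))) (\f.(\g.(\h.((f h) g)))))) ((\d.(\e.((d e) e))) (\a.a))) v)
Step 3: ((((p (\g.(\h.(((\f.(\g.(\h.((f h) g)))) h) (g h))))) ((\f.(\g.(\h.((f h) (g h))))) (\f.(\g.(\h.((f h) g)))))) ((\d.(\e.((d e) e))) (\a.a))) v)
Step 4: ((((p (\g.(\h.((\g.(\i.((h i) g))) (g h))))) ((\f.(\g.(\h.((f h) (g h))))) (\f.(\g.(\h.((f h) g)))))) ((\d.(\e.((d e) e))) (\a.a))) v)
Step 5: ((((p (\g.(\h.(\i.((h i) (g h)))))) ((\f.(\g.(\h.((f h) (g h))))) (\f.(\g.(\h.((f h) g)))))) ((\d.(\e.((d e) e))) (\a.a))) v)
Step 6: ((((p (\g.(\h.(\i.((h i) (g h)))))) (\g.(\h.(((\f.(\g.(\h.((f h) g)))) h) (g h))))) ((\d.(\e.((d e) e))) (\a.a))) v)
Step 7: ((((p (\g.(\h.(\i.((h i) (g h)))))) (\g.(\h.((\g.(\i.((h i) g))) (g h))))) ((\d.(\e.((d e) e))) (\a.a))) v)
Step 8: ((((p (\g.(\h.(\i.((h i) (g h)))))) (\g.(\h.(\i.((h i) (g h)))))) ((\d.(\e.((d e) e))) (\a.a))) v)
Step 9: ((((p (\g.(\h.(\i.((h i) (g h)))))) (\g.(\h.(\i.((h i) (g h)))))) (\e.(((\a.a) e) e))) v)
Step 10: ((((p (\g.(\h.(\i.((h i) (g h)))))) (\g.(\h.(\i.((h i) (g h)))))) (\e.(e e))) v)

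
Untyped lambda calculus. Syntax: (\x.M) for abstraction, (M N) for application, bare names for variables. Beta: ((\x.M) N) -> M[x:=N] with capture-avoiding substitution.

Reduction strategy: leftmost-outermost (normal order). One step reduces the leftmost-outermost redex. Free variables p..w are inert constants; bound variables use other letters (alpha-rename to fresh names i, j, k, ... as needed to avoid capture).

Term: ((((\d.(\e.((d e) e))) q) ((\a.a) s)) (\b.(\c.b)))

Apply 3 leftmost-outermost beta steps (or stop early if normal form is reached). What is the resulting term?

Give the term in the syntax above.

Answer: (((q s) ((\a.a) s)) (\b.(\c.b)))

Derivation:
Step 0: ((((\d.(\e.((d e) e))) q) ((\a.a) s)) (\b.(\c.b)))
Step 1: (((\e.((q e) e)) ((\a.a) s)) (\b.(\c.b)))
Step 2: (((q ((\a.a) s)) ((\a.a) s)) (\b.(\c.b)))
Step 3: (((q s) ((\a.a) s)) (\b.(\c.b)))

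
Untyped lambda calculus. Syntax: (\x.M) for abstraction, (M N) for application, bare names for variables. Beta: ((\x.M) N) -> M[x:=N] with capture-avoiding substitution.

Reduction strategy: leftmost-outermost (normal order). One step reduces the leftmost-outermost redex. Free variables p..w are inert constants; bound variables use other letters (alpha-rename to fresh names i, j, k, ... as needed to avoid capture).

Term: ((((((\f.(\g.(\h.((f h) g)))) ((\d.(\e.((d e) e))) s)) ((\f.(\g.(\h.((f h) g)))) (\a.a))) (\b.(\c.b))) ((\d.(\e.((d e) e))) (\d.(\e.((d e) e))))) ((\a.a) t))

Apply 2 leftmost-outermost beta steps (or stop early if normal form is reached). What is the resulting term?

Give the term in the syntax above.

Step 0: ((((((\f.(\g.(\h.((f h) g)))) ((\d.(\e.((d e) e))) s)) ((\f.(\g.(\h.((f h) g)))) (\a.a))) (\b.(\c.b))) ((\d.(\e.((d e) e))) (\d.(\e.((d e) e))))) ((\a.a) t))
Step 1: (((((\g.(\h.((((\d.(\e.((d e) e))) s) h) g))) ((\f.(\g.(\h.((f h) g)))) (\a.a))) (\b.(\c.b))) ((\d.(\e.((d e) e))) (\d.(\e.((d e) e))))) ((\a.a) t))
Step 2: ((((\h.((((\d.(\e.((d e) e))) s) h) ((\f.(\g.(\h.((f h) g)))) (\a.a)))) (\b.(\c.b))) ((\d.(\e.((d e) e))) (\d.(\e.((d e) e))))) ((\a.a) t))

Answer: ((((\h.((((\d.(\e.((d e) e))) s) h) ((\f.(\g.(\h.((f h) g)))) (\a.a)))) (\b.(\c.b))) ((\d.(\e.((d e) e))) (\d.(\e.((d e) e))))) ((\a.a) t))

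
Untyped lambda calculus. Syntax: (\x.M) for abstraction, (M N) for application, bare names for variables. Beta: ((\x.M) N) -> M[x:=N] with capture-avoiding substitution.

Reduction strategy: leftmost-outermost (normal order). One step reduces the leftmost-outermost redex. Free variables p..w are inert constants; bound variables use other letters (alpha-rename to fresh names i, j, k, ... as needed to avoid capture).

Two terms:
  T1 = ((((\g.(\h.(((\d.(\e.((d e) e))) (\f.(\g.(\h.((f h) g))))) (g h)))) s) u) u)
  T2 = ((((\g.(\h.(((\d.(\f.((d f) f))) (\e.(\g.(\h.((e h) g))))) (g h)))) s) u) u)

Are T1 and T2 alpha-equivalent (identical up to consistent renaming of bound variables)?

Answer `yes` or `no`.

Term 1: ((((\g.(\h.(((\d.(\e.((d e) e))) (\f.(\g.(\h.((f h) g))))) (g h)))) s) u) u)
Term 2: ((((\g.(\h.(((\d.(\f.((d f) f))) (\e.(\g.(\h.((e h) g))))) (g h)))) s) u) u)
Alpha-equivalence: compare structure up to binder renaming.
Result: True

Answer: yes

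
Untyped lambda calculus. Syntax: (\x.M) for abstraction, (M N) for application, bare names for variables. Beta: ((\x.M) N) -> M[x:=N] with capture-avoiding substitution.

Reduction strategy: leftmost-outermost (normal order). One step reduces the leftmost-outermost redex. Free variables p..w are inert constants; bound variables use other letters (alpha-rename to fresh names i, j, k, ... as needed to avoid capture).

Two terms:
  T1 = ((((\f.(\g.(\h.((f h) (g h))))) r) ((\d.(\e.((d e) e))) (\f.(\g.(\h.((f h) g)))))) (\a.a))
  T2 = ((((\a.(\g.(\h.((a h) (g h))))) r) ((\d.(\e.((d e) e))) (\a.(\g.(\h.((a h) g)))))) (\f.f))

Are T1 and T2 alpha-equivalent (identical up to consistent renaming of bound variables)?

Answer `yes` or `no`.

Answer: yes

Derivation:
Term 1: ((((\f.(\g.(\h.((f h) (g h))))) r) ((\d.(\e.((d e) e))) (\f.(\g.(\h.((f h) g)))))) (\a.a))
Term 2: ((((\a.(\g.(\h.((a h) (g h))))) r) ((\d.(\e.((d e) e))) (\a.(\g.(\h.((a h) g)))))) (\f.f))
Alpha-equivalence: compare structure up to binder renaming.
Result: True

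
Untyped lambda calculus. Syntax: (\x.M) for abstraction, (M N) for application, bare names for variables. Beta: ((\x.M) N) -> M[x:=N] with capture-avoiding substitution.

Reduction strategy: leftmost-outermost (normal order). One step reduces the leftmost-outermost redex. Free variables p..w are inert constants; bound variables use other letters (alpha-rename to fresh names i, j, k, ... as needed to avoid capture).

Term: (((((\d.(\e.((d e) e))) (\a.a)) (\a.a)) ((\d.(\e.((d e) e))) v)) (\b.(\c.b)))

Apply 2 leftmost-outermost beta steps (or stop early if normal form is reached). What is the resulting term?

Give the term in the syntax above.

Step 0: (((((\d.(\e.((d e) e))) (\a.a)) (\a.a)) ((\d.(\e.((d e) e))) v)) (\b.(\c.b)))
Step 1: ((((\e.(((\a.a) e) e)) (\a.a)) ((\d.(\e.((d e) e))) v)) (\b.(\c.b)))
Step 2: (((((\a.a) (\a.a)) (\a.a)) ((\d.(\e.((d e) e))) v)) (\b.(\c.b)))

Answer: (((((\a.a) (\a.a)) (\a.a)) ((\d.(\e.((d e) e))) v)) (\b.(\c.b)))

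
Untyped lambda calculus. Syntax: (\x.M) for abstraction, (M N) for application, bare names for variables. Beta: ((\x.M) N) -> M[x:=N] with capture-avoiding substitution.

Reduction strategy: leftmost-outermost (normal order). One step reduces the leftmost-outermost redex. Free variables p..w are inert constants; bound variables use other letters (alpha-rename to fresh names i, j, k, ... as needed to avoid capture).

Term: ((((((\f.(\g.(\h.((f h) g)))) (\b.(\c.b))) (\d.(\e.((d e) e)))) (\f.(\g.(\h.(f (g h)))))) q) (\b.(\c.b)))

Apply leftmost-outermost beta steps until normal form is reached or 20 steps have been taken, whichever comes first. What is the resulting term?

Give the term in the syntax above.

Step 0: ((((((\f.(\g.(\h.((f h) g)))) (\b.(\c.b))) (\d.(\e.((d e) e)))) (\f.(\g.(\h.(f (g h)))))) q) (\b.(\c.b)))
Step 1: (((((\g.(\h.(((\b.(\c.b)) h) g))) (\d.(\e.((d e) e)))) (\f.(\g.(\h.(f (g h)))))) q) (\b.(\c.b)))
Step 2: ((((\h.(((\b.(\c.b)) h) (\d.(\e.((d e) e))))) (\f.(\g.(\h.(f (g h)))))) q) (\b.(\c.b)))
Step 3: (((((\b.(\c.b)) (\f.(\g.(\h.(f (g h)))))) (\d.(\e.((d e) e)))) q) (\b.(\c.b)))
Step 4: ((((\c.(\f.(\g.(\h.(f (g h)))))) (\d.(\e.((d e) e)))) q) (\b.(\c.b)))
Step 5: (((\f.(\g.(\h.(f (g h))))) q) (\b.(\c.b)))
Step 6: ((\g.(\h.(q (g h)))) (\b.(\c.b)))
Step 7: (\h.(q ((\b.(\c.b)) h)))
Step 8: (\h.(q (\c.h)))

Answer: (\h.(q (\c.h)))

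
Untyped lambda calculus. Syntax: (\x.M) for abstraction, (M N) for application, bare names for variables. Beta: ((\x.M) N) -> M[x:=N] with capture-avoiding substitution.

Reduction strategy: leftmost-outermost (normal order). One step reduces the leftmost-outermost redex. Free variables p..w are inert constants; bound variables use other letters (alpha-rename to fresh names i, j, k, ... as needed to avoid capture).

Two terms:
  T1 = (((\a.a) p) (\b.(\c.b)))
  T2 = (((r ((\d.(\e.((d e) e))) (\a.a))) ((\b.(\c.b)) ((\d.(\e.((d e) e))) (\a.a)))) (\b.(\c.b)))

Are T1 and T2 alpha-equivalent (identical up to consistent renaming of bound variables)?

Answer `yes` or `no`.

Term 1: (((\a.a) p) (\b.(\c.b)))
Term 2: (((r ((\d.(\e.((d e) e))) (\a.a))) ((\b.(\c.b)) ((\d.(\e.((d e) e))) (\a.a)))) (\b.(\c.b)))
Alpha-equivalence: compare structure up to binder renaming.
Result: False

Answer: no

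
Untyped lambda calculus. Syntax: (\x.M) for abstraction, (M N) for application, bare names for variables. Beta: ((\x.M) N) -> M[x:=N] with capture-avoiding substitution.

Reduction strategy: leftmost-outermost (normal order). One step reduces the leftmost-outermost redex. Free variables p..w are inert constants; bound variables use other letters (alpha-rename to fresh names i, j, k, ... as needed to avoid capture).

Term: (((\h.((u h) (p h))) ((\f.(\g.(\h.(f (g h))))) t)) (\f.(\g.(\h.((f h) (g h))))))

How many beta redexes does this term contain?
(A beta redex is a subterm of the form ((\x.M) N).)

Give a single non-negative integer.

Term: (((\h.((u h) (p h))) ((\f.(\g.(\h.(f (g h))))) t)) (\f.(\g.(\h.((f h) (g h))))))
  Redex: ((\h.((u h) (p h))) ((\f.(\g.(\h.(f (g h))))) t))
  Redex: ((\f.(\g.(\h.(f (g h))))) t)
Total redexes: 2

Answer: 2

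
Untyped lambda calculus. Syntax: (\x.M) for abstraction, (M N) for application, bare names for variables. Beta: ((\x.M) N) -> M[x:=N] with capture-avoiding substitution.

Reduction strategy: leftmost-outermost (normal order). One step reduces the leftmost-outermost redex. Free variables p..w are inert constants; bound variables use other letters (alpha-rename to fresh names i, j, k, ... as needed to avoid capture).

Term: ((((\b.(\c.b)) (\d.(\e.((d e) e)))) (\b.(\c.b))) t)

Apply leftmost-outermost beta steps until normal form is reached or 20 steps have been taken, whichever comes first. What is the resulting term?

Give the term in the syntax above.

Answer: (\e.((t e) e))

Derivation:
Step 0: ((((\b.(\c.b)) (\d.(\e.((d e) e)))) (\b.(\c.b))) t)
Step 1: (((\c.(\d.(\e.((d e) e)))) (\b.(\c.b))) t)
Step 2: ((\d.(\e.((d e) e))) t)
Step 3: (\e.((t e) e))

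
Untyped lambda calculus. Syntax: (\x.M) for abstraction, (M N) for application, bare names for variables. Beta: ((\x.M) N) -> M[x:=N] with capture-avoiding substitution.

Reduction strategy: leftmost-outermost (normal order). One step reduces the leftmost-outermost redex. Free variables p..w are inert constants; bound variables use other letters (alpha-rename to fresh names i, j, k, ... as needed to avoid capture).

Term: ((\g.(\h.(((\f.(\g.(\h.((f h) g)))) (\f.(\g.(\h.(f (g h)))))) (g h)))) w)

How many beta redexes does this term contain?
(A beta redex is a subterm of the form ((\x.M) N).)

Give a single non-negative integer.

Answer: 2

Derivation:
Term: ((\g.(\h.(((\f.(\g.(\h.((f h) g)))) (\f.(\g.(\h.(f (g h)))))) (g h)))) w)
  Redex: ((\g.(\h.(((\f.(\g.(\h.((f h) g)))) (\f.(\g.(\h.(f (g h)))))) (g h)))) w)
  Redex: ((\f.(\g.(\h.((f h) g)))) (\f.(\g.(\h.(f (g h))))))
Total redexes: 2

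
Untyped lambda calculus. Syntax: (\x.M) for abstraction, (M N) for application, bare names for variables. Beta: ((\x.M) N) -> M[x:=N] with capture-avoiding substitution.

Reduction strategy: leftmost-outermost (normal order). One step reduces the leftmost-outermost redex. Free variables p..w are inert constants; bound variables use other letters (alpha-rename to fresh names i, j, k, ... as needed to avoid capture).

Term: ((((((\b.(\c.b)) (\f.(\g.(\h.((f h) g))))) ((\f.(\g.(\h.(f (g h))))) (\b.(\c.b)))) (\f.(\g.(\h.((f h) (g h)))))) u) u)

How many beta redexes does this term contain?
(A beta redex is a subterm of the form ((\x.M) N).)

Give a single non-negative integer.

Term: ((((((\b.(\c.b)) (\f.(\g.(\h.((f h) g))))) ((\f.(\g.(\h.(f (g h))))) (\b.(\c.b)))) (\f.(\g.(\h.((f h) (g h)))))) u) u)
  Redex: ((\b.(\c.b)) (\f.(\g.(\h.((f h) g)))))
  Redex: ((\f.(\g.(\h.(f (g h))))) (\b.(\c.b)))
Total redexes: 2

Answer: 2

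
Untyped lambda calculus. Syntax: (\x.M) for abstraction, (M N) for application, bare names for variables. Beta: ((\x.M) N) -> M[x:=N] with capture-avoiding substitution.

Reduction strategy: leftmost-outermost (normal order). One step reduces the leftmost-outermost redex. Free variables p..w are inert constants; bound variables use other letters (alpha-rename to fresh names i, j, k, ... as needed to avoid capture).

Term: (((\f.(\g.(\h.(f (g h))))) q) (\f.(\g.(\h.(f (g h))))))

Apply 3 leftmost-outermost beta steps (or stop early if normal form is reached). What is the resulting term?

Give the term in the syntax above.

Step 0: (((\f.(\g.(\h.(f (g h))))) q) (\f.(\g.(\h.(f (g h))))))
Step 1: ((\g.(\h.(q (g h)))) (\f.(\g.(\h.(f (g h))))))
Step 2: (\h.(q ((\f.(\g.(\h.(f (g h))))) h)))
Step 3: (\h.(q (\g.(\i.(h (g i))))))

Answer: (\h.(q (\g.(\i.(h (g i))))))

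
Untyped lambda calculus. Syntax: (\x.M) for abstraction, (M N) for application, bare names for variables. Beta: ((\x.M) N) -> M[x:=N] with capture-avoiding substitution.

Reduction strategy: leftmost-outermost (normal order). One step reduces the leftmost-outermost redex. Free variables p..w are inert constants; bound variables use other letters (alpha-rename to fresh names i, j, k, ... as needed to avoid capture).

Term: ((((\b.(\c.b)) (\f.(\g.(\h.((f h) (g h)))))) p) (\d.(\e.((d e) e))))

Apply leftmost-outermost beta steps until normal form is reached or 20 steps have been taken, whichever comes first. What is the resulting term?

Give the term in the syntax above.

Step 0: ((((\b.(\c.b)) (\f.(\g.(\h.((f h) (g h)))))) p) (\d.(\e.((d e) e))))
Step 1: (((\c.(\f.(\g.(\h.((f h) (g h)))))) p) (\d.(\e.((d e) e))))
Step 2: ((\f.(\g.(\h.((f h) (g h))))) (\d.(\e.((d e) e))))
Step 3: (\g.(\h.(((\d.(\e.((d e) e))) h) (g h))))
Step 4: (\g.(\h.((\e.((h e) e)) (g h))))
Step 5: (\g.(\h.((h (g h)) (g h))))

Answer: (\g.(\h.((h (g h)) (g h))))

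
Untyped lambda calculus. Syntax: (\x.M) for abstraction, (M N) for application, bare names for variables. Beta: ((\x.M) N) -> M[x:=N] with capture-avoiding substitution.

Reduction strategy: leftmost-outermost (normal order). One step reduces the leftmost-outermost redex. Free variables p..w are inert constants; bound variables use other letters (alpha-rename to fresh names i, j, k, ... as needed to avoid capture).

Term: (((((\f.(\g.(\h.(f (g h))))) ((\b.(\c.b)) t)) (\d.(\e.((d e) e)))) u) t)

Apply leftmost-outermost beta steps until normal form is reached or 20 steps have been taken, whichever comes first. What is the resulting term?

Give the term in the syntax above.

Answer: (t t)

Derivation:
Step 0: (((((\f.(\g.(\h.(f (g h))))) ((\b.(\c.b)) t)) (\d.(\e.((d e) e)))) u) t)
Step 1: ((((\g.(\h.(((\b.(\c.b)) t) (g h)))) (\d.(\e.((d e) e)))) u) t)
Step 2: (((\h.(((\b.(\c.b)) t) ((\d.(\e.((d e) e))) h))) u) t)
Step 3: ((((\b.(\c.b)) t) ((\d.(\e.((d e) e))) u)) t)
Step 4: (((\c.t) ((\d.(\e.((d e) e))) u)) t)
Step 5: (t t)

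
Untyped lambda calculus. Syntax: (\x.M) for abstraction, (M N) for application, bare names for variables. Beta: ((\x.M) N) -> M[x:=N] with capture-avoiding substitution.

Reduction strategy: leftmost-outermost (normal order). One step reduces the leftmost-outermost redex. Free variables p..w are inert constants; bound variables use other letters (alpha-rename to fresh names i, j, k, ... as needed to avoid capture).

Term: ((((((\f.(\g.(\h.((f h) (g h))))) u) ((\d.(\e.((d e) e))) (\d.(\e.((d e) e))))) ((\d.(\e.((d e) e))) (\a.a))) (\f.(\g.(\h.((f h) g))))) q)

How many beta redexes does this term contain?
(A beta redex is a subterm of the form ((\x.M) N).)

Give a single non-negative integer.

Term: ((((((\f.(\g.(\h.((f h) (g h))))) u) ((\d.(\e.((d e) e))) (\d.(\e.((d e) e))))) ((\d.(\e.((d e) e))) (\a.a))) (\f.(\g.(\h.((f h) g))))) q)
  Redex: ((\f.(\g.(\h.((f h) (g h))))) u)
  Redex: ((\d.(\e.((d e) e))) (\d.(\e.((d e) e))))
  Redex: ((\d.(\e.((d e) e))) (\a.a))
Total redexes: 3

Answer: 3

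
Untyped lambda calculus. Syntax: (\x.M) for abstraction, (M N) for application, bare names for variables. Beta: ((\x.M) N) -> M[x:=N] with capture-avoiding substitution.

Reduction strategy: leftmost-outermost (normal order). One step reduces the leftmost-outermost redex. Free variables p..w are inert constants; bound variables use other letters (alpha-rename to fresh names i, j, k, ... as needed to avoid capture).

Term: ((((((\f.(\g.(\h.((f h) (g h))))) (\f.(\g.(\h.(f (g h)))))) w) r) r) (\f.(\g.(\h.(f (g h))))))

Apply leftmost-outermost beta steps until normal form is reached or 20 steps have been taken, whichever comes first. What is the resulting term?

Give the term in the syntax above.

Answer: ((r ((w r) r)) (\f.(\g.(\h.(f (g h))))))

Derivation:
Step 0: ((((((\f.(\g.(\h.((f h) (g h))))) (\f.(\g.(\h.(f (g h)))))) w) r) r) (\f.(\g.(\h.(f (g h))))))
Step 1: (((((\g.(\h.(((\f.(\g.(\h.(f (g h))))) h) (g h)))) w) r) r) (\f.(\g.(\h.(f (g h))))))
Step 2: ((((\h.(((\f.(\g.(\h.(f (g h))))) h) (w h))) r) r) (\f.(\g.(\h.(f (g h))))))
Step 3: (((((\f.(\g.(\h.(f (g h))))) r) (w r)) r) (\f.(\g.(\h.(f (g h))))))
Step 4: ((((\g.(\h.(r (g h)))) (w r)) r) (\f.(\g.(\h.(f (g h))))))
Step 5: (((\h.(r ((w r) h))) r) (\f.(\g.(\h.(f (g h))))))
Step 6: ((r ((w r) r)) (\f.(\g.(\h.(f (g h))))))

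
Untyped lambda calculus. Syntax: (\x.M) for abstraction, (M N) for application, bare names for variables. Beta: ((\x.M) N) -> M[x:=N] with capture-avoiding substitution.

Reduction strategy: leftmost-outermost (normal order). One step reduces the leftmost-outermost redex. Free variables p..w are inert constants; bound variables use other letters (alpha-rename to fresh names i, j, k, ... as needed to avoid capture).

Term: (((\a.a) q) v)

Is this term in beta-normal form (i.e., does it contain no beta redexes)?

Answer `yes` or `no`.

Answer: no

Derivation:
Term: (((\a.a) q) v)
Found 1 beta redex(es).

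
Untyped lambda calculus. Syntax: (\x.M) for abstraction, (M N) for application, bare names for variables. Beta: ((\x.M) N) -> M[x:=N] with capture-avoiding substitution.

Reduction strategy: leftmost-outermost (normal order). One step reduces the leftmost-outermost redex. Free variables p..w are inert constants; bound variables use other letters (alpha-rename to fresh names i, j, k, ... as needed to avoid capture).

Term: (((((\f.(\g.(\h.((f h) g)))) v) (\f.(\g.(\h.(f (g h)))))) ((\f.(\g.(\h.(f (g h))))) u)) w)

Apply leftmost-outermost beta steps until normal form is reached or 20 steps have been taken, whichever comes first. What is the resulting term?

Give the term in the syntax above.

Answer: (((v (\g.(\h.(u (g h))))) (\f.(\g.(\h.(f (g h)))))) w)

Derivation:
Step 0: (((((\f.(\g.(\h.((f h) g)))) v) (\f.(\g.(\h.(f (g h)))))) ((\f.(\g.(\h.(f (g h))))) u)) w)
Step 1: ((((\g.(\h.((v h) g))) (\f.(\g.(\h.(f (g h)))))) ((\f.(\g.(\h.(f (g h))))) u)) w)
Step 2: (((\h.((v h) (\f.(\g.(\h.(f (g h))))))) ((\f.(\g.(\h.(f (g h))))) u)) w)
Step 3: (((v ((\f.(\g.(\h.(f (g h))))) u)) (\f.(\g.(\h.(f (g h)))))) w)
Step 4: (((v (\g.(\h.(u (g h))))) (\f.(\g.(\h.(f (g h)))))) w)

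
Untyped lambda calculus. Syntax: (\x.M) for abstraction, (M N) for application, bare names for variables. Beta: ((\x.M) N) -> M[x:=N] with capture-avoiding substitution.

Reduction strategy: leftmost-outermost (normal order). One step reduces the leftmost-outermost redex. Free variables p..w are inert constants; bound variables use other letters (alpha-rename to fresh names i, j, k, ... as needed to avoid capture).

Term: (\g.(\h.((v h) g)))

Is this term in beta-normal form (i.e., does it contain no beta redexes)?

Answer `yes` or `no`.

Term: (\g.(\h.((v h) g)))
No beta redexes found.

Answer: yes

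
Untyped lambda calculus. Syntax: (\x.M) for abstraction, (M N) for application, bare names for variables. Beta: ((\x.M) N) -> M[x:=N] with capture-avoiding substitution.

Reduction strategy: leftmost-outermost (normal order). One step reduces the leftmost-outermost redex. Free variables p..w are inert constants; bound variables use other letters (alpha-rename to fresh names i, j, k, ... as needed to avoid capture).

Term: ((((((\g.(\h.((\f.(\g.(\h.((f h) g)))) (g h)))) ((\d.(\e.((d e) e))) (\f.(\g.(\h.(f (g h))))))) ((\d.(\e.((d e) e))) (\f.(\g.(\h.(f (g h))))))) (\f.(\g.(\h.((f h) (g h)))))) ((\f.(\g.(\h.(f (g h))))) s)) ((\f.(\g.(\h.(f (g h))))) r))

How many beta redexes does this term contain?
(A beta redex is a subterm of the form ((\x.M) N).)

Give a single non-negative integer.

Answer: 6

Derivation:
Term: ((((((\g.(\h.((\f.(\g.(\h.((f h) g)))) (g h)))) ((\d.(\e.((d e) e))) (\f.(\g.(\h.(f (g h))))))) ((\d.(\e.((d e) e))) (\f.(\g.(\h.(f (g h))))))) (\f.(\g.(\h.((f h) (g h)))))) ((\f.(\g.(\h.(f (g h))))) s)) ((\f.(\g.(\h.(f (g h))))) r))
  Redex: ((\g.(\h.((\f.(\g.(\h.((f h) g)))) (g h)))) ((\d.(\e.((d e) e))) (\f.(\g.(\h.(f (g h)))))))
  Redex: ((\f.(\g.(\h.((f h) g)))) (g h))
  Redex: ((\d.(\e.((d e) e))) (\f.(\g.(\h.(f (g h))))))
  Redex: ((\d.(\e.((d e) e))) (\f.(\g.(\h.(f (g h))))))
  Redex: ((\f.(\g.(\h.(f (g h))))) s)
  Redex: ((\f.(\g.(\h.(f (g h))))) r)
Total redexes: 6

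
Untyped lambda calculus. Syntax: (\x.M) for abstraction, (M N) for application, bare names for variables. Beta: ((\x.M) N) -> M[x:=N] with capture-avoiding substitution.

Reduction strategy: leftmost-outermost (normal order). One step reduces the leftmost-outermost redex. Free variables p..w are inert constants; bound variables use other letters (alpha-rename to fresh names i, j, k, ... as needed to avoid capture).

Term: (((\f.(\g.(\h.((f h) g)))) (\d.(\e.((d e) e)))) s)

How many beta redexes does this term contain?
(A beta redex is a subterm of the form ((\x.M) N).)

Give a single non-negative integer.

Term: (((\f.(\g.(\h.((f h) g)))) (\d.(\e.((d e) e)))) s)
  Redex: ((\f.(\g.(\h.((f h) g)))) (\d.(\e.((d e) e))))
Total redexes: 1

Answer: 1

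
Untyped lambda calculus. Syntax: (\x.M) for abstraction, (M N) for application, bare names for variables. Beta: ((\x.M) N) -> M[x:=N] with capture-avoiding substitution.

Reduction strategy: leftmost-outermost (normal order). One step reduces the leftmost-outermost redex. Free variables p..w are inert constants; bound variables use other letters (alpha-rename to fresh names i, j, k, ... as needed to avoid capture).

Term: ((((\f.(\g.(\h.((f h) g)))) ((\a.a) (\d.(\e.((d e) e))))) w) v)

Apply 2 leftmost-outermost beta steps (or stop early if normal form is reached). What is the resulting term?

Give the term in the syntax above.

Answer: ((\h.((((\a.a) (\d.(\e.((d e) e)))) h) w)) v)

Derivation:
Step 0: ((((\f.(\g.(\h.((f h) g)))) ((\a.a) (\d.(\e.((d e) e))))) w) v)
Step 1: (((\g.(\h.((((\a.a) (\d.(\e.((d e) e)))) h) g))) w) v)
Step 2: ((\h.((((\a.a) (\d.(\e.((d e) e)))) h) w)) v)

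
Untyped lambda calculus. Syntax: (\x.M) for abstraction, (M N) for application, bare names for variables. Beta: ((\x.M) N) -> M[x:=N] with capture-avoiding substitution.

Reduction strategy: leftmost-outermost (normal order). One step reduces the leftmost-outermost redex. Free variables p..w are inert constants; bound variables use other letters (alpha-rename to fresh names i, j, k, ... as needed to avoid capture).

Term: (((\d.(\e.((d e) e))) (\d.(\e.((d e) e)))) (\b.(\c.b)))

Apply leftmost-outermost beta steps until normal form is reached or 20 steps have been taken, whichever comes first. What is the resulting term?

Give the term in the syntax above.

Answer: (\b.(\c.b))

Derivation:
Step 0: (((\d.(\e.((d e) e))) (\d.(\e.((d e) e)))) (\b.(\c.b)))
Step 1: ((\e.(((\d.(\e.((d e) e))) e) e)) (\b.(\c.b)))
Step 2: (((\d.(\e.((d e) e))) (\b.(\c.b))) (\b.(\c.b)))
Step 3: ((\e.(((\b.(\c.b)) e) e)) (\b.(\c.b)))
Step 4: (((\b.(\c.b)) (\b.(\c.b))) (\b.(\c.b)))
Step 5: ((\c.(\b.(\c.b))) (\b.(\c.b)))
Step 6: (\b.(\c.b))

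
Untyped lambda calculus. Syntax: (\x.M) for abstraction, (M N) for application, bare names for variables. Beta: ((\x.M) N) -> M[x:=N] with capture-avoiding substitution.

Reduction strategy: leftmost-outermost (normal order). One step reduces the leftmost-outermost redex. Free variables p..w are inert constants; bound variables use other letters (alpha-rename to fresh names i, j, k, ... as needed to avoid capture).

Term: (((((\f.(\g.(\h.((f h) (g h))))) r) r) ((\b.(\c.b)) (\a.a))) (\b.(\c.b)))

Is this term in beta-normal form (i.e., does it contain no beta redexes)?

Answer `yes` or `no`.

Term: (((((\f.(\g.(\h.((f h) (g h))))) r) r) ((\b.(\c.b)) (\a.a))) (\b.(\c.b)))
Found 2 beta redex(es).

Answer: no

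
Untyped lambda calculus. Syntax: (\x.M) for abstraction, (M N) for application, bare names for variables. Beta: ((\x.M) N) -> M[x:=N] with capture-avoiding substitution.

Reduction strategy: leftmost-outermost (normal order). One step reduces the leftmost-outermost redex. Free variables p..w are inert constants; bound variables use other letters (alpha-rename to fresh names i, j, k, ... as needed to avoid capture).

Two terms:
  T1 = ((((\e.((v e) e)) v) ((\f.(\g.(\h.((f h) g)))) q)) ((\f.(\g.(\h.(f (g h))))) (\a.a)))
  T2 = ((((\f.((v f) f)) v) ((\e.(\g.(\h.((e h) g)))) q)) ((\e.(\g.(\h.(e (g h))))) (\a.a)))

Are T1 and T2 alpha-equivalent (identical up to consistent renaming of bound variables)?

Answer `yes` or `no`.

Answer: yes

Derivation:
Term 1: ((((\e.((v e) e)) v) ((\f.(\g.(\h.((f h) g)))) q)) ((\f.(\g.(\h.(f (g h))))) (\a.a)))
Term 2: ((((\f.((v f) f)) v) ((\e.(\g.(\h.((e h) g)))) q)) ((\e.(\g.(\h.(e (g h))))) (\a.a)))
Alpha-equivalence: compare structure up to binder renaming.
Result: True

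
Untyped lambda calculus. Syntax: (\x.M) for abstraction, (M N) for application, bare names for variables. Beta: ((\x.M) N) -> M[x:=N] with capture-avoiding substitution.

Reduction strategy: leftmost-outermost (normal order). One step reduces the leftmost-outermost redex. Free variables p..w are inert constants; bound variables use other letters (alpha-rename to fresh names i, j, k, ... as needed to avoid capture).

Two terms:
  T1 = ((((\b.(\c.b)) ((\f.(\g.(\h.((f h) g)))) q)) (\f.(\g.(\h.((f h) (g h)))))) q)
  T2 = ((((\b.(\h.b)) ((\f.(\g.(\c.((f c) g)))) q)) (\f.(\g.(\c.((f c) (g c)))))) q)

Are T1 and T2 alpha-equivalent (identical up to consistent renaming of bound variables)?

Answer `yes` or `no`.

Term 1: ((((\b.(\c.b)) ((\f.(\g.(\h.((f h) g)))) q)) (\f.(\g.(\h.((f h) (g h)))))) q)
Term 2: ((((\b.(\h.b)) ((\f.(\g.(\c.((f c) g)))) q)) (\f.(\g.(\c.((f c) (g c)))))) q)
Alpha-equivalence: compare structure up to binder renaming.
Result: True

Answer: yes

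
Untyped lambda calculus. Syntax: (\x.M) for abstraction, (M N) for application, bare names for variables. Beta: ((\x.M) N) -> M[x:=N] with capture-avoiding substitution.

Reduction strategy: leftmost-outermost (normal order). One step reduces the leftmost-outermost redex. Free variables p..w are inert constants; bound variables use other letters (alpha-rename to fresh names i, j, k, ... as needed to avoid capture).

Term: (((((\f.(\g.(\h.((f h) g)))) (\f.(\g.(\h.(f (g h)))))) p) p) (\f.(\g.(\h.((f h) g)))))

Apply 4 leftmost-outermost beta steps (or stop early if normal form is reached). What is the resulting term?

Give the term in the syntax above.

Answer: (((\g.(\h.(p (g h)))) p) (\f.(\g.(\h.((f h) g)))))

Derivation:
Step 0: (((((\f.(\g.(\h.((f h) g)))) (\f.(\g.(\h.(f (g h)))))) p) p) (\f.(\g.(\h.((f h) g)))))
Step 1: ((((\g.(\h.(((\f.(\g.(\h.(f (g h))))) h) g))) p) p) (\f.(\g.(\h.((f h) g)))))
Step 2: (((\h.(((\f.(\g.(\h.(f (g h))))) h) p)) p) (\f.(\g.(\h.((f h) g)))))
Step 3: ((((\f.(\g.(\h.(f (g h))))) p) p) (\f.(\g.(\h.((f h) g)))))
Step 4: (((\g.(\h.(p (g h)))) p) (\f.(\g.(\h.((f h) g)))))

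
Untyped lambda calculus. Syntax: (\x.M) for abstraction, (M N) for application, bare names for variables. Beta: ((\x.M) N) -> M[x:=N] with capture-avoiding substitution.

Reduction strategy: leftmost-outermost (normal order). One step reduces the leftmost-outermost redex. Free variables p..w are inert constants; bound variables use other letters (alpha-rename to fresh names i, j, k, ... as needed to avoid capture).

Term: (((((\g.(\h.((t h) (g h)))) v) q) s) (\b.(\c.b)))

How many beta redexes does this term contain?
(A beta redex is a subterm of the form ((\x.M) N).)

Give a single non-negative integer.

Term: (((((\g.(\h.((t h) (g h)))) v) q) s) (\b.(\c.b)))
  Redex: ((\g.(\h.((t h) (g h)))) v)
Total redexes: 1

Answer: 1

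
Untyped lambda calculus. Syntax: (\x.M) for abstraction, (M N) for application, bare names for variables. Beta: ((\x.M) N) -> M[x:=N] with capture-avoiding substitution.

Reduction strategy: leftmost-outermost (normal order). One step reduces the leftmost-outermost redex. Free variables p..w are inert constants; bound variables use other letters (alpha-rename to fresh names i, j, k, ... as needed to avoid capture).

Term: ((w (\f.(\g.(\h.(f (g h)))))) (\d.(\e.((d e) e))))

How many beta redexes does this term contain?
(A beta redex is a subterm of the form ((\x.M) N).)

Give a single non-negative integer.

Answer: 0

Derivation:
Term: ((w (\f.(\g.(\h.(f (g h)))))) (\d.(\e.((d e) e))))
  (no redexes)
Total redexes: 0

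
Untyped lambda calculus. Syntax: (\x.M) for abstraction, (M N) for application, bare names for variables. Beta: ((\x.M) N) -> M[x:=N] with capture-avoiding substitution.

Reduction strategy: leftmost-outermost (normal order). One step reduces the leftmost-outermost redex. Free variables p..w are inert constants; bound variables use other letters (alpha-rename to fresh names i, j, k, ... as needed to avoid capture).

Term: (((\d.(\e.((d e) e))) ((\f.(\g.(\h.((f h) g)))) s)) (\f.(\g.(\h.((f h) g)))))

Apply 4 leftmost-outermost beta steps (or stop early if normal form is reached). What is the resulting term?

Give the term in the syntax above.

Step 0: (((\d.(\e.((d e) e))) ((\f.(\g.(\h.((f h) g)))) s)) (\f.(\g.(\h.((f h) g)))))
Step 1: ((\e.((((\f.(\g.(\h.((f h) g)))) s) e) e)) (\f.(\g.(\h.((f h) g)))))
Step 2: ((((\f.(\g.(\h.((f h) g)))) s) (\f.(\g.(\h.((f h) g))))) (\f.(\g.(\h.((f h) g)))))
Step 3: (((\g.(\h.((s h) g))) (\f.(\g.(\h.((f h) g))))) (\f.(\g.(\h.((f h) g)))))
Step 4: ((\h.((s h) (\f.(\g.(\h.((f h) g)))))) (\f.(\g.(\h.((f h) g)))))

Answer: ((\h.((s h) (\f.(\g.(\h.((f h) g)))))) (\f.(\g.(\h.((f h) g)))))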